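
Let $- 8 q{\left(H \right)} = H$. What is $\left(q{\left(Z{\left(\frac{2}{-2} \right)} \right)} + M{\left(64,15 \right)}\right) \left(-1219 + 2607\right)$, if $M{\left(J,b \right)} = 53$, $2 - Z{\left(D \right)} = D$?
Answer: $\frac{146087}{2} \approx 73044.0$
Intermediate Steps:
$Z{\left(D \right)} = 2 - D$
$q{\left(H \right)} = - \frac{H}{8}$
$\left(q{\left(Z{\left(\frac{2}{-2} \right)} \right)} + M{\left(64,15 \right)}\right) \left(-1219 + 2607\right) = \left(- \frac{2 - \frac{2}{-2}}{8} + 53\right) \left(-1219 + 2607\right) = \left(- \frac{2 - 2 \left(- \frac{1}{2}\right)}{8} + 53\right) 1388 = \left(- \frac{2 - -1}{8} + 53\right) 1388 = \left(- \frac{2 + 1}{8} + 53\right) 1388 = \left(\left(- \frac{1}{8}\right) 3 + 53\right) 1388 = \left(- \frac{3}{8} + 53\right) 1388 = \frac{421}{8} \cdot 1388 = \frac{146087}{2}$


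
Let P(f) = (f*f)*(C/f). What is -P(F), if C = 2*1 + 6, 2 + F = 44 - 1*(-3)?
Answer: -360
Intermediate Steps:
F = 45 (F = -2 + (44 - 1*(-3)) = -2 + (44 + 3) = -2 + 47 = 45)
C = 8 (C = 2 + 6 = 8)
P(f) = 8*f (P(f) = (f*f)*(8/f) = f²*(8/f) = 8*f)
-P(F) = -8*45 = -1*360 = -360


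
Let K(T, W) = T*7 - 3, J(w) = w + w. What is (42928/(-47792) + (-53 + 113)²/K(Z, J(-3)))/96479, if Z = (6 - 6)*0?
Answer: -3587083/288182773 ≈ -0.012447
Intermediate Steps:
J(w) = 2*w
Z = 0 (Z = 0*0 = 0)
K(T, W) = -3 + 7*T (K(T, W) = 7*T - 3 = -3 + 7*T)
(42928/(-47792) + (-53 + 113)²/K(Z, J(-3)))/96479 = (42928/(-47792) + (-53 + 113)²/(-3 + 7*0))/96479 = (42928*(-1/47792) + 60²/(-3 + 0))*(1/96479) = (-2683/2987 + 3600/(-3))*(1/96479) = (-2683/2987 + 3600*(-⅓))*(1/96479) = (-2683/2987 - 1200)*(1/96479) = -3587083/2987*1/96479 = -3587083/288182773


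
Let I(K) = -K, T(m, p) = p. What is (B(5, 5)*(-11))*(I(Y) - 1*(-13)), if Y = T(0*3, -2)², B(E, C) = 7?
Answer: -693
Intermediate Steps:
Y = 4 (Y = (-2)² = 4)
(B(5, 5)*(-11))*(I(Y) - 1*(-13)) = (7*(-11))*(-1*4 - 1*(-13)) = -77*(-4 + 13) = -77*9 = -693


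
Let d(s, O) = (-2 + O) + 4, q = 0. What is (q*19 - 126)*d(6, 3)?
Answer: -630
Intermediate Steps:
d(s, O) = 2 + O
(q*19 - 126)*d(6, 3) = (0*19 - 126)*(2 + 3) = (0 - 126)*5 = -126*5 = -630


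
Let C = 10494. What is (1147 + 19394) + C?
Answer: 31035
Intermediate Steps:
(1147 + 19394) + C = (1147 + 19394) + 10494 = 20541 + 10494 = 31035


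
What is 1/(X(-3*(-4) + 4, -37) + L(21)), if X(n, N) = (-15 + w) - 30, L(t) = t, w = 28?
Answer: 1/4 ≈ 0.25000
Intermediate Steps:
X(n, N) = -17 (X(n, N) = (-15 + 28) - 30 = 13 - 30 = -17)
1/(X(-3*(-4) + 4, -37) + L(21)) = 1/(-17 + 21) = 1/4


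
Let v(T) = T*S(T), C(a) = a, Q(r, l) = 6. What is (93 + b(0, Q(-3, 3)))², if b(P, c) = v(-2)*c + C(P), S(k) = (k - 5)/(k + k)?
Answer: 5184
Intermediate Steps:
S(k) = (-5 + k)/(2*k) (S(k) = (-5 + k)/((2*k)) = (-5 + k)*(1/(2*k)) = (-5 + k)/(2*k))
v(T) = -5/2 + T/2 (v(T) = T*((-5 + T)/(2*T)) = -5/2 + T/2)
b(P, c) = P - 7*c/2 (b(P, c) = (-5/2 + (½)*(-2))*c + P = (-5/2 - 1)*c + P = -7*c/2 + P = P - 7*c/2)
(93 + b(0, Q(-3, 3)))² = (93 + (0 - 7/2*6))² = (93 + (0 - 21))² = (93 - 21)² = 72² = 5184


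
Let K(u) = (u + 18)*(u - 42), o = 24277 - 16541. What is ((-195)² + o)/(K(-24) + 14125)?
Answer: 45761/14521 ≈ 3.1514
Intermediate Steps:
o = 7736
K(u) = (-42 + u)*(18 + u) (K(u) = (18 + u)*(-42 + u) = (-42 + u)*(18 + u))
((-195)² + o)/(K(-24) + 14125) = ((-195)² + 7736)/((-756 + (-24)² - 24*(-24)) + 14125) = (38025 + 7736)/((-756 + 576 + 576) + 14125) = 45761/(396 + 14125) = 45761/14521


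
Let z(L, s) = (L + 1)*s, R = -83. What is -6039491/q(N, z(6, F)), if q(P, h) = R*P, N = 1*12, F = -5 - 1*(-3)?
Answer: 6039491/996 ≈ 6063.7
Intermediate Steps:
F = -2 (F = -5 + 3 = -2)
z(L, s) = s*(1 + L) (z(L, s) = (1 + L)*s = s*(1 + L))
N = 12
q(P, h) = -83*P
-6039491/q(N, z(6, F)) = -6039491/((-83*12)) = -6039491/(-996) = -6039491*(-1/996) = 6039491/996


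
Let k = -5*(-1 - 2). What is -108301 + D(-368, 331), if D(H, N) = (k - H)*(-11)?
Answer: -112514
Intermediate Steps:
k = 15 (k = -5*(-3) = 15)
D(H, N) = -165 + 11*H (D(H, N) = (15 - H)*(-11) = -165 + 11*H)
-108301 + D(-368, 331) = -108301 + (-165 + 11*(-368)) = -108301 + (-165 - 4048) = -108301 - 4213 = -112514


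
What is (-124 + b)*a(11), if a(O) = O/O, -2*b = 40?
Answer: -144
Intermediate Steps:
b = -20 (b = -½*40 = -20)
a(O) = 1
(-124 + b)*a(11) = (-124 - 20)*1 = -144*1 = -144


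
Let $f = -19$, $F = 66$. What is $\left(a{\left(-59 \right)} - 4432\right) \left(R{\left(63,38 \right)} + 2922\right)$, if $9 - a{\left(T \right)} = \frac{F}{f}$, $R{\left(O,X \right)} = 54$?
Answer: $- \frac{249897696}{19} \approx -1.3153 \cdot 10^{7}$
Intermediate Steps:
$a{\left(T \right)} = \frac{237}{19}$ ($a{\left(T \right)} = 9 - \frac{66}{-19} = 9 - 66 \left(- \frac{1}{19}\right) = 9 - - \frac{66}{19} = 9 + \frac{66}{19} = \frac{237}{19}$)
$\left(a{\left(-59 \right)} - 4432\right) \left(R{\left(63,38 \right)} + 2922\right) = \left(\frac{237}{19} - 4432\right) \left(54 + 2922\right) = \left(- \frac{83971}{19}\right) 2976 = - \frac{249897696}{19}$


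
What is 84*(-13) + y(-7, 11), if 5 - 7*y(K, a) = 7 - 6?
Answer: -7640/7 ≈ -1091.4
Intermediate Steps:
y(K, a) = 4/7 (y(K, a) = 5/7 - (7 - 6)/7 = 5/7 - ⅐*1 = 5/7 - ⅐ = 4/7)
84*(-13) + y(-7, 11) = 84*(-13) + 4/7 = -1092 + 4/7 = -7640/7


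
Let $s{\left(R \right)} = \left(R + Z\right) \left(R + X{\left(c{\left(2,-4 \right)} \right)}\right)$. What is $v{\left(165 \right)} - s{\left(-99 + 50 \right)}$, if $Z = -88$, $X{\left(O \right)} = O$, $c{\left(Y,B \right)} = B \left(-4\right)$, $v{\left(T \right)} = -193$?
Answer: $-4714$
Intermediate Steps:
$c{\left(Y,B \right)} = - 4 B$
$s{\left(R \right)} = \left(-88 + R\right) \left(16 + R\right)$ ($s{\left(R \right)} = \left(R - 88\right) \left(R - -16\right) = \left(-88 + R\right) \left(R + 16\right) = \left(-88 + R\right) \left(16 + R\right)$)
$v{\left(165 \right)} - s{\left(-99 + 50 \right)} = -193 - \left(-1408 + \left(-99 + 50\right)^{2} - 72 \left(-99 + 50\right)\right) = -193 - \left(-1408 + \left(-49\right)^{2} - -3528\right) = -193 - \left(-1408 + 2401 + 3528\right) = -193 - 4521 = -4714$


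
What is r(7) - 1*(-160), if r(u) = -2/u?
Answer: 1118/7 ≈ 159.71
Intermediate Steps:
r(7) - 1*(-160) = -2/7 - 1*(-160) = -2*1/7 + 160 = -2/7 + 160 = 1118/7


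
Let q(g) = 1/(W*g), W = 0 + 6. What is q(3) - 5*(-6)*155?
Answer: 83701/18 ≈ 4650.1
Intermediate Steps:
W = 6
q(g) = 1/(6*g)
q(3) - 5*(-6)*155 = (1/6)/3 - 5*(-6)*155 = (1/6)*(1/3) + 30*155 = 1/18 + 4650 = 83701/18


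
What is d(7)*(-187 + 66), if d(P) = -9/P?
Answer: 1089/7 ≈ 155.57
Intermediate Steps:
d(7)*(-187 + 66) = (-9/7)*(-187 + 66) = -9*1/7*(-121) = -9/7*(-121) = 1089/7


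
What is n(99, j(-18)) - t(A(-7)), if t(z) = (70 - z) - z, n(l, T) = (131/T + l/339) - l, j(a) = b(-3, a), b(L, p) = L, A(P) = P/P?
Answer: -71317/339 ≈ -210.37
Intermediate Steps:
A(P) = 1
j(a) = -3
n(l, T) = 131/T - 338*l/339 (n(l, T) = (131/T + l*(1/339)) - l = (131/T + l/339) - l = 131/T - 338*l/339)
t(z) = 70 - 2*z
n(99, j(-18)) - t(A(-7)) = (131/(-3) - 338/339*99) - (70 - 2*1) = (131*(-⅓) - 11154/113) - (70 - 2) = (-131/3 - 11154/113) - 1*68 = -48265/339 - 68 = -71317/339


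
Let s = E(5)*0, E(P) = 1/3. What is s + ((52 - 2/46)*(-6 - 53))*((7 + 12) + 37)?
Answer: -3948280/23 ≈ -1.7166e+5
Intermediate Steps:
E(P) = ⅓
s = 0 (s = (⅓)*0 = 0)
s + ((52 - 2/46)*(-6 - 53))*((7 + 12) + 37) = 0 + ((52 - 2/46)*(-6 - 53))*((7 + 12) + 37) = 0 + ((52 - 2*1/46)*(-59))*(19 + 37) = 0 + ((52 - 1/23)*(-59))*56 = 0 + ((1195/23)*(-59))*56 = 0 - 70505/23*56 = 0 - 3948280/23 = -3948280/23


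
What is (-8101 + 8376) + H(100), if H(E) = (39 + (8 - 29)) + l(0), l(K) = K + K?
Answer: 293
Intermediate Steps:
l(K) = 2*K
H(E) = 18 (H(E) = (39 + (8 - 29)) + 2*0 = (39 - 21) + 0 = 18 + 0 = 18)
(-8101 + 8376) + H(100) = (-8101 + 8376) + 18 = 275 + 18 = 293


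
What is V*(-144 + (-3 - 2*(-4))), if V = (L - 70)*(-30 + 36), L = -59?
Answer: 107586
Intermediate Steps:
V = -774 (V = (-59 - 70)*(-30 + 36) = -129*6 = -774)
V*(-144 + (-3 - 2*(-4))) = -774*(-144 + (-3 - 2*(-4))) = -774*(-144 + (-3 + 8)) = -774*(-144 + 5) = -774*(-139) = 107586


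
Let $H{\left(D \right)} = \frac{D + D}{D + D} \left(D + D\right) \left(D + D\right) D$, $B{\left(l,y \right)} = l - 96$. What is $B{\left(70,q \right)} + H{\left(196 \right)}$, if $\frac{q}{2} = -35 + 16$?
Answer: $30118118$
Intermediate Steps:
$q = -38$ ($q = 2 \left(-35 + 16\right) = 2 \left(-19\right) = -38$)
$B{\left(l,y \right)} = -96 + l$
$H{\left(D \right)} = 4 D^{3}$ ($H{\left(D \right)} = \frac{2 D}{2 D} 2 D 2 D D = 2 D \frac{1}{2 D} 4 D^{2} D = 1 \cdot 4 D^{2} D = 4 D^{2} D = 4 D^{3}$)
$B{\left(70,q \right)} + H{\left(196 \right)} = \left(-96 + 70\right) + 4 \cdot 196^{3} = -26 + 4 \cdot 7529536 = -26 + 30118144 = 30118118$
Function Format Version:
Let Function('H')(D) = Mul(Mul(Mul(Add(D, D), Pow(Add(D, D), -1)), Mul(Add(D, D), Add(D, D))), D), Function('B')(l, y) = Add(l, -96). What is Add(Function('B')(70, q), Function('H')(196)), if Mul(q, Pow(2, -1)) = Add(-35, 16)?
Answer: 30118118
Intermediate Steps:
q = -38 (q = Mul(2, Add(-35, 16)) = Mul(2, -19) = -38)
Function('B')(l, y) = Add(-96, l)
Function('H')(D) = Mul(4, Pow(D, 3)) (Function('H')(D) = Mul(Mul(Mul(Mul(2, D), Pow(Mul(2, D), -1)), Mul(Mul(2, D), Mul(2, D))), D) = Mul(Mul(Mul(Mul(2, D), Mul(Rational(1, 2), Pow(D, -1))), Mul(4, Pow(D, 2))), D) = Mul(Mul(1, Mul(4, Pow(D, 2))), D) = Mul(Mul(4, Pow(D, 2)), D) = Mul(4, Pow(D, 3)))
Add(Function('B')(70, q), Function('H')(196)) = Add(Add(-96, 70), Mul(4, Pow(196, 3))) = Add(-26, Mul(4, 7529536)) = Add(-26, 30118144) = 30118118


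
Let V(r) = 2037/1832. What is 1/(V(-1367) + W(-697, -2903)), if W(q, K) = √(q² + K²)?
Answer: -3731784/29914752019463 + 3356224*√8913218/29914752019463 ≈ 0.00033483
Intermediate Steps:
V(r) = 2037/1832 (V(r) = 2037*(1/1832) = 2037/1832)
W(q, K) = √(K² + q²)
1/(V(-1367) + W(-697, -2903)) = 1/(2037/1832 + √((-2903)² + (-697)²)) = 1/(2037/1832 + √(8427409 + 485809)) = 1/(2037/1832 + √8913218)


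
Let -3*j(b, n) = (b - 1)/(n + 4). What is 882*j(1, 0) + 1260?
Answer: 1260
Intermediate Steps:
j(b, n) = -(-1 + b)/(3*(4 + n)) (j(b, n) = -(b - 1)/(3*(n + 4)) = -(-1 + b)/(3*(4 + n)))
882*j(1, 0) + 1260 = 882*((1 - 1*1)/(3*(4 + 0))) + 1260 = 882*((1/3)*(1 - 1)/4) + 1260 = 882*((1/3)*(1/4)*0) + 1260 = 882*0 + 1260 = 0 + 1260 = 1260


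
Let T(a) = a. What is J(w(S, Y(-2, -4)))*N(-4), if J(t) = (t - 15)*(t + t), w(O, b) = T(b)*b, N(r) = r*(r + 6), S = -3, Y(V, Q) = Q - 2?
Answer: -12096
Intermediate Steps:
Y(V, Q) = -2 + Q
N(r) = r*(6 + r)
w(O, b) = b² (w(O, b) = b*b = b²)
J(t) = 2*t*(-15 + t) (J(t) = (-15 + t)*(2*t) = 2*t*(-15 + t))
J(w(S, Y(-2, -4)))*N(-4) = (2*(-2 - 4)²*(-15 + (-2 - 4)²))*(-4*(6 - 4)) = (2*(-6)²*(-15 + (-6)²))*(-4*2) = (2*36*(-15 + 36))*(-8) = (2*36*21)*(-8) = 1512*(-8) = -12096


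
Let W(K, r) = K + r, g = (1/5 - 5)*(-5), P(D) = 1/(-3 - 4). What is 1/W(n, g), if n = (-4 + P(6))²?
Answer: 49/2017 ≈ 0.024294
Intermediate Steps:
P(D) = -⅐ (P(D) = 1/(-7) = -⅐)
g = 24 (g = (⅕ - 5)*(-5) = -24/5*(-5) = 24)
n = 841/49 (n = (-4 - ⅐)² = (-29/7)² = 841/49 ≈ 17.163)
1/W(n, g) = 1/(841/49 + 24) = 1/(2017/49) = 49/2017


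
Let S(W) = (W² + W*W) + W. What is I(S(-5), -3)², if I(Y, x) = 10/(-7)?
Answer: 100/49 ≈ 2.0408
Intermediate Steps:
S(W) = W + 2*W² (S(W) = (W² + W²) + W = 2*W² + W = W + 2*W²)
I(Y, x) = -10/7 (I(Y, x) = 10*(-⅐) = -10/7)
I(S(-5), -3)² = (-10/7)² = 100/49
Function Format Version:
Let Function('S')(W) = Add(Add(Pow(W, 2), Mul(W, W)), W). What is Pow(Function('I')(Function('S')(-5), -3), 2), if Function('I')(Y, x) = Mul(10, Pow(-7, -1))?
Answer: Rational(100, 49) ≈ 2.0408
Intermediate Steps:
Function('S')(W) = Add(W, Mul(2, Pow(W, 2))) (Function('S')(W) = Add(Add(Pow(W, 2), Pow(W, 2)), W) = Add(Mul(2, Pow(W, 2)), W) = Add(W, Mul(2, Pow(W, 2))))
Function('I')(Y, x) = Rational(-10, 7) (Function('I')(Y, x) = Mul(10, Rational(-1, 7)) = Rational(-10, 7))
Pow(Function('I')(Function('S')(-5), -3), 2) = Pow(Rational(-10, 7), 2) = Rational(100, 49)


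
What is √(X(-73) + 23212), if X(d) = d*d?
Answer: √28541 ≈ 168.94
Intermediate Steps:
X(d) = d²
√(X(-73) + 23212) = √((-73)² + 23212) = √(5329 + 23212) = √28541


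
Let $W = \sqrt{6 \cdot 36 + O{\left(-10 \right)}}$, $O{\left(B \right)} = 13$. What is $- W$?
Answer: $- \sqrt{229} \approx -15.133$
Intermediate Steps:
$W = \sqrt{229}$ ($W = \sqrt{6 \cdot 36 + 13} = \sqrt{216 + 13} = \sqrt{229} \approx 15.133$)
$- W = - \sqrt{229}$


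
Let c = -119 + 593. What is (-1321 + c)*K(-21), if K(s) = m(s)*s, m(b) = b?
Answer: -373527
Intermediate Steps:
c = 474
K(s) = s² (K(s) = s*s = s²)
(-1321 + c)*K(-21) = (-1321 + 474)*(-21)² = -847*441 = -373527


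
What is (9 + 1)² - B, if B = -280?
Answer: 380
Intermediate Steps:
(9 + 1)² - B = (9 + 1)² - 1*(-280) = 10² + 280 = 100 + 280 = 380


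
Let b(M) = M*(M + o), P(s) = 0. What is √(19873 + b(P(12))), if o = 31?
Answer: √19873 ≈ 140.97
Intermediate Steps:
b(M) = M*(31 + M) (b(M) = M*(M + 31) = M*(31 + M))
√(19873 + b(P(12))) = √(19873 + 0*(31 + 0)) = √(19873 + 0*31) = √(19873 + 0) = √19873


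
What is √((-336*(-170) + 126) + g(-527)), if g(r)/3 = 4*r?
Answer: 3*√5658 ≈ 225.66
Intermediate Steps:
g(r) = 12*r (g(r) = 3*(4*r) = 12*r)
√((-336*(-170) + 126) + g(-527)) = √((-336*(-170) + 126) + 12*(-527)) = √((57120 + 126) - 6324) = √(57246 - 6324) = √50922 = 3*√5658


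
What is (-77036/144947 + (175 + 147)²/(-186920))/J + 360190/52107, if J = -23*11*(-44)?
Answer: 2468942898109603621/357175445020940040 ≈ 6.9124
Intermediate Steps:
J = 11132 (J = -253*(-44) = 11132)
(-77036/144947 + (175 + 147)²/(-186920))/J + 360190/52107 = (-77036/144947 + (175 + 147)²/(-186920))/11132 + 360190/52107 = (-77036*1/144947 + 322²*(-1/186920))*(1/11132) + 360190*(1/52107) = (-77036/144947 + 103684*(-1/186920))*(1/11132) + 360190/52107 = (-77036/144947 - 25921/46730)*(1/11132) + 360190/52107 = -7357063467/6773373310*1/11132 + 360190/52107 = -7357063467/75401191686920 + 360190/52107 = 2468942898109603621/357175445020940040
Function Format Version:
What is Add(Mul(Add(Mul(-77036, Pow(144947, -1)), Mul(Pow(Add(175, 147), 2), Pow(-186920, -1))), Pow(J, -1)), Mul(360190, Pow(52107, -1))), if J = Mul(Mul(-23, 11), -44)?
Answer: Rational(2468942898109603621, 357175445020940040) ≈ 6.9124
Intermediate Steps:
J = 11132 (J = Mul(-253, -44) = 11132)
Add(Mul(Add(Mul(-77036, Pow(144947, -1)), Mul(Pow(Add(175, 147), 2), Pow(-186920, -1))), Pow(J, -1)), Mul(360190, Pow(52107, -1))) = Add(Mul(Add(Mul(-77036, Pow(144947, -1)), Mul(Pow(Add(175, 147), 2), Pow(-186920, -1))), Pow(11132, -1)), Mul(360190, Pow(52107, -1))) = Add(Mul(Add(Mul(-77036, Rational(1, 144947)), Mul(Pow(322, 2), Rational(-1, 186920))), Rational(1, 11132)), Mul(360190, Rational(1, 52107))) = Add(Mul(Add(Rational(-77036, 144947), Mul(103684, Rational(-1, 186920))), Rational(1, 11132)), Rational(360190, 52107)) = Add(Mul(Add(Rational(-77036, 144947), Rational(-25921, 46730)), Rational(1, 11132)), Rational(360190, 52107)) = Add(Mul(Rational(-7357063467, 6773373310), Rational(1, 11132)), Rational(360190, 52107)) = Add(Rational(-7357063467, 75401191686920), Rational(360190, 52107)) = Rational(2468942898109603621, 357175445020940040)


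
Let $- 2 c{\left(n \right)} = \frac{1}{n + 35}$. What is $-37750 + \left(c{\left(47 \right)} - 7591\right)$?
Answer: $- \frac{7435925}{164} \approx -45341.0$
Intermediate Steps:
$c{\left(n \right)} = - \frac{1}{2 \left(35 + n\right)}$ ($c{\left(n \right)} = - \frac{1}{2 \left(n + 35\right)} = - \frac{1}{2 \left(35 + n\right)}$)
$-37750 + \left(c{\left(47 \right)} - 7591\right) = -37750 - \left(7591 + \frac{1}{70 + 2 \cdot 47}\right) = -37750 - \left(7591 + \frac{1}{70 + 94}\right) = -37750 - \frac{1244925}{164} = - \frac{7435925}{164}$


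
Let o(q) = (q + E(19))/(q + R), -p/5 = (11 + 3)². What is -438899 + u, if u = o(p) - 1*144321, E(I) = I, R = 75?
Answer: -527813139/905 ≈ -5.8322e+5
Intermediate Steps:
p = -980 (p = -5*(11 + 3)² = -5*14² = -5*196 = -980)
o(q) = (19 + q)/(75 + q) (o(q) = (q + 19)/(q + 75) = (19 + q)/(75 + q))
u = -130609544/905 (u = (19 - 980)/(75 - 980) - 1*144321 = -961/(-905) - 144321 = -1/905*(-961) - 144321 = 961/905 - 144321 = -130609544/905 ≈ -1.4432e+5)
-438899 + u = -438899 - 130609544/905 = -527813139/905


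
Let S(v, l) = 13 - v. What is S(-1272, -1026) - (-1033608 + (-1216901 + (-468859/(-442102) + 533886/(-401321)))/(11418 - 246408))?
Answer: 8629527527912491872353/8338611537240516 ≈ 1.0349e+6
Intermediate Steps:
S(-1272, -1026) - (-1033608 + (-1216901 + (-468859/(-442102) + 533886/(-401321)))/(11418 - 246408)) = (13 - 1*(-1272)) - (-1033608 + (-1216901 + (-468859/(-442102) + 533886/(-401321)))/(11418 - 246408)) = (13 + 1272) - (-1033608 + (-1216901 + (-468859*(-1/442102) + 533886*(-1/401321)))/(-234990)) = 1285 - (-1033608 + (-1216901 + (468859/442102 - 533886/401321))*(-1/234990)) = 1285 - (-1033608 + (-1216901 - 47869105633/177424816742)*(-1/234990)) = 1285 - (-1033608 - 215908484787262175/177424816742*(-1/234990)) = 1285 - (-1033608 + 43181696957452435/8338611537240516) = 1285 - 1*(-8618812412087137809293/8338611537240516) = 1285 + 8618812412087137809293/8338611537240516 = 8629527527912491872353/8338611537240516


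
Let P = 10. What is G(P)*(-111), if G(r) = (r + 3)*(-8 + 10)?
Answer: -2886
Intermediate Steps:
G(r) = 6 + 2*r (G(r) = (3 + r)*2 = 6 + 2*r)
G(P)*(-111) = (6 + 2*10)*(-111) = (6 + 20)*(-111) = 26*(-111) = -2886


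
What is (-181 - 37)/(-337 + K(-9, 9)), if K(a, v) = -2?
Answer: 218/339 ≈ 0.64307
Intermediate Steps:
(-181 - 37)/(-337 + K(-9, 9)) = (-181 - 37)/(-337 - 2) = -218/(-339) = -218*(-1/339) = 218/339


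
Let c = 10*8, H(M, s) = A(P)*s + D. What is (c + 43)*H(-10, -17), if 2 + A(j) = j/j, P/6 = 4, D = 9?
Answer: 3198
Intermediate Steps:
P = 24 (P = 6*4 = 24)
A(j) = -1 (A(j) = -2 + j/j = -2 + 1 = -1)
H(M, s) = 9 - s (H(M, s) = -s + 9 = 9 - s)
c = 80
(c + 43)*H(-10, -17) = (80 + 43)*(9 - 1*(-17)) = 123*(9 + 17) = 123*26 = 3198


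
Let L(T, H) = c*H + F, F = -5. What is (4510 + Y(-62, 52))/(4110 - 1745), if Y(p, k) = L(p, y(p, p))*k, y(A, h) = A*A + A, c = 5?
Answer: 197514/473 ≈ 417.58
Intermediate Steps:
y(A, h) = A + A² (y(A, h) = A² + A = A + A²)
L(T, H) = -5 + 5*H (L(T, H) = 5*H - 5 = -5 + 5*H)
Y(p, k) = k*(-5 + 5*p*(1 + p)) (Y(p, k) = (-5 + 5*(p*(1 + p)))*k = (-5 + 5*p*(1 + p))*k = k*(-5 + 5*p*(1 + p)))
(4510 + Y(-62, 52))/(4110 - 1745) = (4510 + 5*52*(-1 - 62*(1 - 62)))/(4110 - 1745) = (4510 + 5*52*(-1 - 62*(-61)))/2365 = (4510 + 5*52*(-1 + 3782))*(1/2365) = (4510 + 5*52*3781)*(1/2365) = (4510 + 983060)*(1/2365) = 987570*(1/2365) = 197514/473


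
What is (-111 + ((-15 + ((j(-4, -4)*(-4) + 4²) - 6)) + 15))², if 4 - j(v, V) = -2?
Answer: 15625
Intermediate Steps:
j(v, V) = 6 (j(v, V) = 4 - 1*(-2) = 4 + 2 = 6)
(-111 + ((-15 + ((j(-4, -4)*(-4) + 4²) - 6)) + 15))² = (-111 + ((-15 + ((6*(-4) + 4²) - 6)) + 15))² = (-111 + ((-15 + ((-24 + 16) - 6)) + 15))² = (-111 + ((-15 + (-8 - 6)) + 15))² = (-111 + ((-15 - 14) + 15))² = (-111 + (-29 + 15))² = (-111 - 14)² = (-125)² = 15625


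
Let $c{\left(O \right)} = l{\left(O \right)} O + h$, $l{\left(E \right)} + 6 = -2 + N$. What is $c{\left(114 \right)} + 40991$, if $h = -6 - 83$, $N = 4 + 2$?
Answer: $40674$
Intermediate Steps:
$N = 6$
$l{\left(E \right)} = -2$ ($l{\left(E \right)} = -6 + \left(-2 + 6\right) = -6 + 4 = -2$)
$h = -89$ ($h = -6 - 83 = -89$)
$c{\left(O \right)} = -89 - 2 O$ ($c{\left(O \right)} = - 2 O - 89 = -89 - 2 O$)
$c{\left(114 \right)} + 40991 = \left(-89 - 228\right) + 40991 = -317 + 40991 = 40674$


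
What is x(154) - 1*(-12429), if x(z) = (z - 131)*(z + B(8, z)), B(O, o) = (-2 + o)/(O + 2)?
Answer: 81603/5 ≈ 16321.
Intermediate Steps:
B(O, o) = (-2 + o)/(2 + O)
x(z) = (-131 + z)*(-⅕ + 11*z/10) (x(z) = (z - 131)*(z + (-2 + z)/(2 + 8)) = (-131 + z)*(z + (-2 + z)/10) = (-131 + z)*(z + (-⅕ + z/10)) = (-131 + z)*(-⅕ + 11*z/10))
x(154) - 1*(-12429) = (131/5 - 1443/10*154 + (11/10)*154²) - 1*(-12429) = (131/5 - 111111/5 + (11/10)*23716) + 12429 = (131/5 - 111111/5 + 130438/5) + 12429 = 19458/5 + 12429 = 81603/5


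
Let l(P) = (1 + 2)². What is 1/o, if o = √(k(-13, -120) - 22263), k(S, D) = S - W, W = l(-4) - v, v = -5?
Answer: -I*√22290/22290 ≈ -0.006698*I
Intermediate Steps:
l(P) = 9 (l(P) = 3² = 9)
W = 14 (W = 9 - 1*(-5) = 9 + 5 = 14)
k(S, D) = -14 + S (k(S, D) = S - 1*14 = S - 14 = -14 + S)
o = I*√22290 (o = √((-14 - 13) - 22263) = √(-27 - 22263) = √(-22290) = I*√22290 ≈ 149.3*I)
1/o = 1/(I*√22290) = -I*√22290/22290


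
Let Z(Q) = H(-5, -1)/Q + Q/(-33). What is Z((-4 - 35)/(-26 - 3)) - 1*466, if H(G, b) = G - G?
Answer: -148667/319 ≈ -466.04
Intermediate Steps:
H(G, b) = 0
Z(Q) = -Q/33 (Z(Q) = 0/Q + Q/(-33) = 0 + Q*(-1/33) = 0 - Q/33 = -Q/33)
Z((-4 - 35)/(-26 - 3)) - 1*466 = -(-4 - 35)/(33*(-26 - 3)) - 1*466 = -(-13)/(11*(-29)) - 466 = -(-13)*(-1)/(11*29) - 466 = -1/33*39/29 - 466 = -13/319 - 466 = -148667/319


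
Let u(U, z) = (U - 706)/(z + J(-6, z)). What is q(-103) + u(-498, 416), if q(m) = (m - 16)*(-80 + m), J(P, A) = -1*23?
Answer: 8557157/393 ≈ 21774.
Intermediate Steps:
J(P, A) = -23
q(m) = (-80 + m)*(-16 + m) (q(m) = (-16 + m)*(-80 + m) = (-80 + m)*(-16 + m))
u(U, z) = (-706 + U)/(-23 + z) (u(U, z) = (U - 706)/(z - 23) = (-706 + U)/(-23 + z))
q(-103) + u(-498, 416) = (1280 + (-103)² - 96*(-103)) + (-706 - 498)/(-23 + 416) = (1280 + 10609 + 9888) - 1204/393 = 21777 + (1/393)*(-1204) = 21777 - 1204/393 = 8557157/393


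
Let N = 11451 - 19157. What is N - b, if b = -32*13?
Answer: -7290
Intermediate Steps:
N = -7706
b = -416
N - b = -7706 - 1*(-416) = -7706 + 416 = -7290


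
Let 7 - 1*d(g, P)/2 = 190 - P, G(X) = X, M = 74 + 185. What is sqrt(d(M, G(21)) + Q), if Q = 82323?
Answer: 3*sqrt(9111) ≈ 286.35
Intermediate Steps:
M = 259
d(g, P) = -366 + 2*P (d(g, P) = 14 - 2*(190 - P) = 14 + (-380 + 2*P) = -366 + 2*P)
sqrt(d(M, G(21)) + Q) = sqrt((-366 + 2*21) + 82323) = sqrt((-366 + 42) + 82323) = sqrt(-324 + 82323) = sqrt(81999) = 3*sqrt(9111)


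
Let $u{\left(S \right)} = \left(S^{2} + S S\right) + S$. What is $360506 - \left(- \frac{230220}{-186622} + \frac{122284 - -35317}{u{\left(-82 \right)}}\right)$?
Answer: $\frac{449604973474785}{1247194826} \approx 3.6049 \cdot 10^{5}$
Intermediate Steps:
$u{\left(S \right)} = S + 2 S^{2}$ ($u{\left(S \right)} = \left(S^{2} + S^{2}\right) + S = 2 S^{2} + S = S + 2 S^{2}$)
$360506 - \left(- \frac{230220}{-186622} + \frac{122284 - -35317}{u{\left(-82 \right)}}\right) = 360506 - \left(- \frac{230220}{-186622} + \frac{122284 - -35317}{\left(-82\right) \left(1 + 2 \left(-82\right)\right)}\right) = 360506 - \left(\left(-230220\right) \left(- \frac{1}{186622}\right) + \frac{122284 + 35317}{\left(-82\right) \left(1 - 164\right)}\right) = 360506 - \left(\frac{115110}{93311} + \frac{157601}{\left(-82\right) \left(-163\right)}\right) = 360506 - \left(\frac{115110}{93311} + \frac{157601}{13366}\right) = 360506 - \frac{16244467171}{1247194826} = \frac{449604973474785}{1247194826}$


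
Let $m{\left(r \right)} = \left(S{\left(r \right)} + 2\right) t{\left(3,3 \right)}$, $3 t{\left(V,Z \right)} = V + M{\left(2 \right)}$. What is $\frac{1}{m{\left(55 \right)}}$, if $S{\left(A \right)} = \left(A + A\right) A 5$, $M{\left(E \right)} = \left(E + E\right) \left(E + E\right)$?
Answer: $\frac{1}{191596} \approx 5.2193 \cdot 10^{-6}$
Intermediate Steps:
$M{\left(E \right)} = 4 E^{2}$ ($M{\left(E \right)} = 2 E 2 E = 4 E^{2}$)
$t{\left(V,Z \right)} = \frac{16}{3} + \frac{V}{3}$ ($t{\left(V,Z \right)} = \frac{V + 4 \cdot 2^{2}}{3} = \frac{V + 4 \cdot 4}{3} = \frac{V + 16}{3} = \frac{16 + V}{3} = \frac{16}{3} + \frac{V}{3}$)
$S{\left(A \right)} = 10 A^{2}$ ($S{\left(A \right)} = 2 A 5 A = 10 A^{2}$)
$m{\left(r \right)} = \frac{38}{3} + \frac{190 r^{2}}{3}$ ($m{\left(r \right)} = \left(10 r^{2} + 2\right) \left(\frac{16}{3} + \frac{1}{3} \cdot 3\right) = \left(2 + 10 r^{2}\right) \left(\frac{16}{3} + 1\right) = \left(2 + 10 r^{2}\right) \frac{19}{3} = \frac{38}{3} + \frac{190 r^{2}}{3}$)
$\frac{1}{m{\left(55 \right)}} = \frac{1}{\frac{38}{3} + \frac{190 \cdot 55^{2}}{3}} = \frac{1}{\frac{38}{3} + \frac{190}{3} \cdot 3025} = \frac{1}{\frac{38}{3} + \frac{574750}{3}} = \frac{1}{191596}$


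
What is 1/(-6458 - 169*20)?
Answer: -1/9838 ≈ -0.00010165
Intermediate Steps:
1/(-6458 - 169*20) = 1/(-6458 - 3380) = 1/(-9838) = -1/9838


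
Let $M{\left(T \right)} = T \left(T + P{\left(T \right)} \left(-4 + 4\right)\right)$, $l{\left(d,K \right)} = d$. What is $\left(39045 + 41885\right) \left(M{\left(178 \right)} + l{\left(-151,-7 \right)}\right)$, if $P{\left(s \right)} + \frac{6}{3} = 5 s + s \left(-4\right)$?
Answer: $2551965690$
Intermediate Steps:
$P{\left(s \right)} = -2 + s$ ($P{\left(s \right)} = -2 + \left(5 s + s \left(-4\right)\right) = -2 + \left(5 s - 4 s\right) = -2 + s$)
$M{\left(T \right)} = T^{2}$ ($M{\left(T \right)} = T \left(T + \left(-2 + T\right) \left(-4 + 4\right)\right) = T \left(T + \left(-2 + T\right) 0\right) = T \left(T + 0\right) = T T = T^{2}$)
$\left(39045 + 41885\right) \left(M{\left(178 \right)} + l{\left(-151,-7 \right)}\right) = \left(39045 + 41885\right) \left(178^{2} - 151\right) = 80930 \left(31684 - 151\right) = 80930 \cdot 31533 = 2551965690$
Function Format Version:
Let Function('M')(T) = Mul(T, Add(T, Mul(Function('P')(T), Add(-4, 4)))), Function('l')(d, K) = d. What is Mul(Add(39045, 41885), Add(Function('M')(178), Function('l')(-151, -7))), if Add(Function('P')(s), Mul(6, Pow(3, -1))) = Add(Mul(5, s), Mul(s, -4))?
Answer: 2551965690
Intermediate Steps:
Function('P')(s) = Add(-2, s) (Function('P')(s) = Add(-2, Add(Mul(5, s), Mul(s, -4))) = Add(-2, Add(Mul(5, s), Mul(-4, s))) = Add(-2, s))
Function('M')(T) = Pow(T, 2) (Function('M')(T) = Mul(T, Add(T, Mul(Add(-2, T), Add(-4, 4)))) = Mul(T, Add(T, Mul(Add(-2, T), 0))) = Mul(T, Add(T, 0)) = Mul(T, T) = Pow(T, 2))
Mul(Add(39045, 41885), Add(Function('M')(178), Function('l')(-151, -7))) = Mul(Add(39045, 41885), Add(Pow(178, 2), -151)) = Mul(80930, Add(31684, -151)) = Mul(80930, 31533) = 2551965690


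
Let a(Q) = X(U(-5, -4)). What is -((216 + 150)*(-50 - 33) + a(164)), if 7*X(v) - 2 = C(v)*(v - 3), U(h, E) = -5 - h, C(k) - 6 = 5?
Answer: 212677/7 ≈ 30382.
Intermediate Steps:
C(k) = 11 (C(k) = 6 + 5 = 11)
X(v) = -31/7 + 11*v/7 (X(v) = 2/7 + (11*(v - 3))/7 = 2/7 + (11*(-3 + v))/7 = 2/7 + (-33 + 11*v)/7 = 2/7 + (-33/7 + 11*v/7) = -31/7 + 11*v/7)
a(Q) = -31/7 (a(Q) = -31/7 + 11*(-5 - 1*(-5))/7 = -31/7 + 11*(-5 + 5)/7 = -31/7 + (11/7)*0 = -31/7 + 0 = -31/7)
-((216 + 150)*(-50 - 33) + a(164)) = -((216 + 150)*(-50 - 33) - 31/7) = -(366*(-83) - 31/7) = -(-30378 - 31/7) = -1*(-212677/7) = 212677/7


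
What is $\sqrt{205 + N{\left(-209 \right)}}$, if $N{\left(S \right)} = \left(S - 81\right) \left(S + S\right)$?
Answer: $5 \sqrt{4857} \approx 348.46$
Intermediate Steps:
$N{\left(S \right)} = 2 S \left(-81 + S\right)$ ($N{\left(S \right)} = \left(-81 + S\right) 2 S = 2 S \left(-81 + S\right)$)
$\sqrt{205 + N{\left(-209 \right)}} = \sqrt{205 + 2 \left(-209\right) \left(-81 - 209\right)} = \sqrt{205 + 2 \left(-209\right) \left(-290\right)} = \sqrt{205 + 121220} = \sqrt{121425} = 5 \sqrt{4857}$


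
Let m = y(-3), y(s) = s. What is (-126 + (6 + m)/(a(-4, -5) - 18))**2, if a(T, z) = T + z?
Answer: 1288225/81 ≈ 15904.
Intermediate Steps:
m = -3
(-126 + (6 + m)/(a(-4, -5) - 18))**2 = (-126 + (6 - 3)/((-4 - 5) - 18))**2 = (-126 + 3/(-9 - 18))**2 = (-126 + 3/(-27))**2 = (-126 + 3*(-1/27))**2 = (-126 - 1/9)**2 = (-1135/9)**2 = 1288225/81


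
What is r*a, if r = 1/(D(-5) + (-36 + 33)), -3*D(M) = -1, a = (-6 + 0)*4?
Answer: 9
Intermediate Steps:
a = -24 (a = -6*4 = -24)
D(M) = 1/3 (D(M) = -1/3*(-1) = 1/3)
r = -3/8 (r = 1/(1/3 + (-36 + 33)) = 1/(1/3 - 3) = 1/(-8/3) = -3/8 ≈ -0.37500)
r*a = -3/8*(-24) = 9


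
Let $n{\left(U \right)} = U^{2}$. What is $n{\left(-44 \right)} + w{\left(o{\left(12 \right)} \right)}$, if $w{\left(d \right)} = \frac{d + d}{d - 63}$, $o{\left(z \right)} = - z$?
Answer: $\frac{48408}{25} \approx 1936.3$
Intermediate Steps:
$w{\left(d \right)} = \frac{2 d}{-63 + d}$
$n{\left(-44 \right)} + w{\left(o{\left(12 \right)} \right)} = \left(-44\right)^{2} + \frac{2 \left(\left(-1\right) 12\right)}{-63 - 12} = 1936 + 2 \left(-12\right) \frac{1}{-63 - 12} = 1936 + 2 \left(-12\right) \frac{1}{-75} = 1936 + 2 \left(-12\right) \left(- \frac{1}{75}\right) = 1936 + \frac{8}{25} = \frac{48408}{25}$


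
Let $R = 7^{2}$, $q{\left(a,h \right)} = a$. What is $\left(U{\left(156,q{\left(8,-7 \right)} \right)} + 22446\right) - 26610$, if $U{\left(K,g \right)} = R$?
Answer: $-4115$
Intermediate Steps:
$R = 49$
$U{\left(K,g \right)} = 49$
$\left(U{\left(156,q{\left(8,-7 \right)} \right)} + 22446\right) - 26610 = \left(49 + 22446\right) - 26610 = 22495 - 26610 = -4115$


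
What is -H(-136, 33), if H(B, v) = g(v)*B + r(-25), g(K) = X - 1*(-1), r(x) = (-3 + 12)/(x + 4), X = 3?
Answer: 3811/7 ≈ 544.43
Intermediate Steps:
r(x) = 9/(4 + x)
g(K) = 4 (g(K) = 3 - 1*(-1) = 3 + 1 = 4)
H(B, v) = -3/7 + 4*B (H(B, v) = 4*B + 9/(4 - 25) = 4*B + 9/(-21) = 4*B + 9*(-1/21) = 4*B - 3/7 = -3/7 + 4*B)
-H(-136, 33) = -(-3/7 + 4*(-136)) = -(-3/7 - 544) = -1*(-3811/7) = 3811/7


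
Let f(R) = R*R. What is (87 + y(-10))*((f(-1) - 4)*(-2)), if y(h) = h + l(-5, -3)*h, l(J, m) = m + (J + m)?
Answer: 1122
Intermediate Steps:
f(R) = R²
l(J, m) = J + 2*m
y(h) = -10*h (y(h) = h + (-5 + 2*(-3))*h = h + (-5 - 6)*h = h - 11*h = -10*h)
(87 + y(-10))*((f(-1) - 4)*(-2)) = (87 - 10*(-10))*(((-1)² - 4)*(-2)) = (87 + 100)*((1 - 4)*(-2)) = 187*(-3*(-2)) = 187*6 = 1122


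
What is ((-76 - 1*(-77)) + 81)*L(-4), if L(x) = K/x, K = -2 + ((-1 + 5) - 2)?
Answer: 0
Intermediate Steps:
K = 0 (K = -2 + (4 - 2) = -2 + 2 = 0)
L(x) = 0 (L(x) = 0/x = 0)
((-76 - 1*(-77)) + 81)*L(-4) = ((-76 - 1*(-77)) + 81)*0 = ((-76 + 77) + 81)*0 = (1 + 81)*0 = 82*0 = 0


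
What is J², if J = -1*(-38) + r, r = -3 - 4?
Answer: 961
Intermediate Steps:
r = -7
J = 31 (J = -1*(-38) - 7 = 38 - 7 = 31)
J² = 31² = 961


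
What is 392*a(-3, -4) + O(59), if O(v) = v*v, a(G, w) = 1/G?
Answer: 10051/3 ≈ 3350.3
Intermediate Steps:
O(v) = v²
392*a(-3, -4) + O(59) = 392/(-3) + 59² = 392*(-⅓) + 3481 = -392/3 + 3481 = 10051/3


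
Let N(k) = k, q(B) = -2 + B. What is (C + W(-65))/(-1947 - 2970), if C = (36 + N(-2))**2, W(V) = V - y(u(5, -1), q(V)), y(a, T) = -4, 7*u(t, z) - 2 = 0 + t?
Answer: -365/1639 ≈ -0.22270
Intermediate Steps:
u(t, z) = 2/7 + t/7 (u(t, z) = 2/7 + (0 + t)/7 = 2/7 + t/7)
W(V) = 4 + V (W(V) = V - 1*(-4) = V + 4 = 4 + V)
C = 1156 (C = (36 - 2)**2 = 34**2 = 1156)
(C + W(-65))/(-1947 - 2970) = (1156 + (4 - 65))/(-1947 - 2970) = (1156 - 61)/(-4917) = 1095*(-1/4917) = -365/1639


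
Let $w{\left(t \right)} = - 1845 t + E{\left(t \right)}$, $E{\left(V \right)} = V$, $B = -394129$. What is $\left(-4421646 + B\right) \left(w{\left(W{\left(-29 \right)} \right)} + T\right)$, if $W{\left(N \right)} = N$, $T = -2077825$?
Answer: $9748809305475$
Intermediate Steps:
$w{\left(t \right)} = - 1844 t$ ($w{\left(t \right)} = - 1845 t + t = - 1844 t$)
$\left(-4421646 + B\right) \left(w{\left(W{\left(-29 \right)} \right)} + T\right) = \left(-4421646 - 394129\right) \left(\left(-1844\right) \left(-29\right) - 2077825\right) = - 4815775 \left(53476 - 2077825\right) = \left(-4815775\right) \left(-2024349\right) = 9748809305475$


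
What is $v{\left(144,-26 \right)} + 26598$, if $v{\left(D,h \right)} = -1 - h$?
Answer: $26623$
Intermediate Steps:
$v{\left(144,-26 \right)} + 26598 = \left(-1 - -26\right) + 26598 = \left(-1 + 26\right) + 26598 = 25 + 26598 = 26623$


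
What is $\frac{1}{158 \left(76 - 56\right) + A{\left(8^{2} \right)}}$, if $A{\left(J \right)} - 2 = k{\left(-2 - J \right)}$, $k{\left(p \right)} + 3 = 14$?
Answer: $\frac{1}{3173} \approx 0.00031516$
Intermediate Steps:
$k{\left(p \right)} = 11$ ($k{\left(p \right)} = -3 + 14 = 11$)
$A{\left(J \right)} = 13$ ($A{\left(J \right)} = 2 + 11 = 13$)
$\frac{1}{158 \left(76 - 56\right) + A{\left(8^{2} \right)}} = \frac{1}{158 \left(76 - 56\right) + 13} = \frac{1}{158 \cdot 20 + 13} = \frac{1}{3160 + 13} = \frac{1}{3173}$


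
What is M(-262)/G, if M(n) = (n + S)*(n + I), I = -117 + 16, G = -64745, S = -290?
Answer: -8712/2815 ≈ -3.0948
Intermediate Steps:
I = -101
M(n) = (-290 + n)*(-101 + n) (M(n) = (n - 290)*(n - 101) = (-290 + n)*(-101 + n))
M(-262)/G = (29290 + (-262)**2 - 391*(-262))/(-64745) = (29290 + 68644 + 102442)*(-1/64745) = 200376*(-1/64745) = -8712/2815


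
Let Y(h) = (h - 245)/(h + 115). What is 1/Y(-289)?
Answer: 29/89 ≈ 0.32584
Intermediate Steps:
Y(h) = (-245 + h)/(115 + h)
1/Y(-289) = 1/((-245 - 289)/(115 - 289)) = 1/(-534/(-174)) = 1/(-1/174*(-534)) = 1/(89/29) = 29/89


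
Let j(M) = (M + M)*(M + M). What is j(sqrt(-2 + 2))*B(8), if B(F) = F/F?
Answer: 0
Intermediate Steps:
j(M) = 4*M**2 (j(M) = (2*M)*(2*M) = 4*M**2)
B(F) = 1
j(sqrt(-2 + 2))*B(8) = (4*(sqrt(-2 + 2))**2)*1 = (4*(sqrt(0))**2)*1 = (4*0**2)*1 = (4*0)*1 = 0*1 = 0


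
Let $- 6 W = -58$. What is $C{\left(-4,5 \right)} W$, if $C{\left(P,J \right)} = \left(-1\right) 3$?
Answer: $-29$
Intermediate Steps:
$W = \frac{29}{3}$ ($W = \left(- \frac{1}{6}\right) \left(-58\right) = \frac{29}{3} \approx 9.6667$)
$C{\left(P,J \right)} = -3$
$C{\left(-4,5 \right)} W = \left(-3\right) \frac{29}{3} = -29$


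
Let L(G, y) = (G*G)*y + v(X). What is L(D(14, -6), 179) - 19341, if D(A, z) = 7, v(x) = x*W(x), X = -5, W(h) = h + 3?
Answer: -10560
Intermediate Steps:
W(h) = 3 + h
v(x) = x*(3 + x)
L(G, y) = 10 + y*G² (L(G, y) = (G*G)*y - 5*(3 - 5) = G²*y - 5*(-2) = y*G² + 10 = 10 + y*G²)
L(D(14, -6), 179) - 19341 = (10 + 179*7²) - 19341 = (10 + 179*49) - 19341 = (10 + 8771) - 19341 = 8781 - 19341 = -10560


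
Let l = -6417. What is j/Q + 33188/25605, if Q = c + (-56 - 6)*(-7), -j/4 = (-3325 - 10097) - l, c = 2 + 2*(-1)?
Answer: 365927846/5556285 ≈ 65.858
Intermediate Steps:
c = 0 (c = 2 - 2 = 0)
j = 28020 (j = -4*((-3325 - 10097) - 1*(-6417)) = -4*(-13422 + 6417) = -4*(-7005) = 28020)
Q = 434 (Q = 0 + (-56 - 6)*(-7) = 0 - 62*(-7) = 0 + 434 = 434)
j/Q + 33188/25605 = 28020/434 + 33188/25605 = 28020*(1/434) + 33188*(1/25605) = 14010/217 + 33188/25605 = 365927846/5556285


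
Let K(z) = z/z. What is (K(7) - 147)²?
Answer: 21316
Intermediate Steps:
K(z) = 1
(K(7) - 147)² = (1 - 147)² = (-146)² = 21316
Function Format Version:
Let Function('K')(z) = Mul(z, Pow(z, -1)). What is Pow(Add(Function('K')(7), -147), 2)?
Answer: 21316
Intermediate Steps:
Function('K')(z) = 1
Pow(Add(Function('K')(7), -147), 2) = Pow(Add(1, -147), 2) = Pow(-146, 2) = 21316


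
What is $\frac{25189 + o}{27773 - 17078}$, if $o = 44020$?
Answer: $\frac{69209}{10695} \approx 6.4712$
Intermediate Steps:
$\frac{25189 + o}{27773 - 17078} = \frac{25189 + 44020}{27773 - 17078} = \frac{69209}{10695}$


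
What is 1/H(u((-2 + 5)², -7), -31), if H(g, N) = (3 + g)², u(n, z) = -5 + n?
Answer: 1/49 ≈ 0.020408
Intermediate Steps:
1/H(u((-2 + 5)², -7), -31) = 1/((3 + (-5 + (-2 + 5)²))²) = 1/((3 + (-5 + 3²))²) = 1/((3 + (-5 + 9))²) = 1/((3 + 4)²) = 1/(7²) = 1/49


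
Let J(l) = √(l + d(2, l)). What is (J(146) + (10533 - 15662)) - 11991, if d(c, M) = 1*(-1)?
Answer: -17120 + √145 ≈ -17108.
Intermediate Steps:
d(c, M) = -1
J(l) = √(-1 + l) (J(l) = √(l - 1) = √(-1 + l))
(J(146) + (10533 - 15662)) - 11991 = (√(-1 + 146) + (10533 - 15662)) - 11991 = (√145 - 5129) - 11991 = (-5129 + √145) - 11991 = -17120 + √145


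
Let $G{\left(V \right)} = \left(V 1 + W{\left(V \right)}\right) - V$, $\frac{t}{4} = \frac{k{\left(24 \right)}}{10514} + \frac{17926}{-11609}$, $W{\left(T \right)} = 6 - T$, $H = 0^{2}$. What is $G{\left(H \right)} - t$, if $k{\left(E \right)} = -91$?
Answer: $\frac{106461692}{8718359} \approx 12.211$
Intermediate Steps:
$H = 0$
$t = - \frac{54151538}{8718359}$ ($t = 4 \left(- \frac{91}{10514} + \frac{17926}{-11609}\right) = 4 \left(\left(-91\right) \frac{1}{10514} + 17926 \left(- \frac{1}{11609}\right)\right) = 4 \left(- \frac{13}{1502} - \frac{17926}{11609}\right) = 4 \left(- \frac{27075769}{17436718}\right) = - \frac{54151538}{8718359} \approx -6.2112$)
$G{\left(V \right)} = 6 - V$ ($G{\left(V \right)} = \left(V 1 - \left(-6 + V\right)\right) - V = \left(V - \left(-6 + V\right)\right) - V = 6 - V$)
$G{\left(H \right)} - t = \left(6 - 0\right) - - \frac{54151538}{8718359} = \left(6 + 0\right) + \frac{54151538}{8718359} = 6 + \frac{54151538}{8718359} = \frac{106461692}{8718359}$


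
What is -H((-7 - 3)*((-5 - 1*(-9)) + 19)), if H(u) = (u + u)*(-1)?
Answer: -460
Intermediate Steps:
H(u) = -2*u (H(u) = (2*u)*(-1) = -2*u)
-H((-7 - 3)*((-5 - 1*(-9)) + 19)) = -(-2)*(-7 - 3)*((-5 - 1*(-9)) + 19) = -(-2)*(-10*((-5 + 9) + 19)) = -(-2)*(-10*(4 + 19)) = -(-2)*(-10*23) = -(-2)*(-230) = -1*460 = -460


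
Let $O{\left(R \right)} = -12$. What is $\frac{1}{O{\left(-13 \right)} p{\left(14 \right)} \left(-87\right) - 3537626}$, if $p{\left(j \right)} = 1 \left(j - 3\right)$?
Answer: $- \frac{1}{3526142} \approx -2.836 \cdot 10^{-7}$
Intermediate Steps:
$p{\left(j \right)} = -3 + j$ ($p{\left(j \right)} = 1 \left(-3 + j\right) = -3 + j$)
$\frac{1}{O{\left(-13 \right)} p{\left(14 \right)} \left(-87\right) - 3537626} = \frac{1}{- 12 \left(-3 + 14\right) \left(-87\right) - 3537626} = \frac{1}{\left(-12\right) 11 \left(-87\right) - 3537626} = \frac{1}{\left(-132\right) \left(-87\right) - 3537626} = \frac{1}{11484 - 3537626} = \frac{1}{-3526142} = - \frac{1}{3526142}$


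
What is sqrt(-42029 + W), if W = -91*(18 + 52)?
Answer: I*sqrt(48399) ≈ 220.0*I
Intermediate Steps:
W = -6370 (W = -91*70 = -6370)
sqrt(-42029 + W) = sqrt(-42029 - 6370) = sqrt(-48399) = I*sqrt(48399)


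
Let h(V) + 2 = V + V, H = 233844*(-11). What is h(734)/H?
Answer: -733/1286142 ≈ -0.00056992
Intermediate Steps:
H = -2572284
h(V) = -2 + 2*V (h(V) = -2 + (V + V) = -2 + 2*V)
h(734)/H = (-2 + 2*734)/(-2572284) = (-2 + 1468)*(-1/2572284) = 1466*(-1/2572284) = -733/1286142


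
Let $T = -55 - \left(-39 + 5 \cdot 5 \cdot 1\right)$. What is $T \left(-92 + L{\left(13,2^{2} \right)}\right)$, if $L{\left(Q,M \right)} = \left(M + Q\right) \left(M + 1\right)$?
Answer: $287$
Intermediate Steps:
$L{\left(Q,M \right)} = \left(1 + M\right) \left(M + Q\right)$ ($L{\left(Q,M \right)} = \left(M + Q\right) \left(1 + M\right) = \left(1 + M\right) \left(M + Q\right)$)
$T = -41$ ($T = -55 - \left(-39 + 25 \cdot 1\right) = -55 - \left(-39 + 25\right) = -55 - -14 = -55 + 14 = -41$)
$T \left(-92 + L{\left(13,2^{2} \right)}\right) = - 41 \left(-92 + \left(2^{2} + 13 + \left(2^{2}\right)^{2} + 2^{2} \cdot 13\right)\right) = - 41 \left(-92 + \left(4 + 13 + 4^{2} + 4 \cdot 13\right)\right) = - 41 \left(-92 + \left(4 + 13 + 16 + 52\right)\right) = - 41 \left(-92 + 85\right) = \left(-41\right) \left(-7\right) = 287$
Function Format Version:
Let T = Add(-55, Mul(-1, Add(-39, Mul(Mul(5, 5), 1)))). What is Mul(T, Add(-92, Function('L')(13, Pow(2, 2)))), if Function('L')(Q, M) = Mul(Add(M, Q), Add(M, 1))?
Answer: 287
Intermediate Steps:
Function('L')(Q, M) = Mul(Add(1, M), Add(M, Q)) (Function('L')(Q, M) = Mul(Add(M, Q), Add(1, M)) = Mul(Add(1, M), Add(M, Q)))
T = -41 (T = Add(-55, Mul(-1, Add(-39, Mul(25, 1)))) = Add(-55, Mul(-1, Add(-39, 25))) = Add(-55, Mul(-1, -14)) = Add(-55, 14) = -41)
Mul(T, Add(-92, Function('L')(13, Pow(2, 2)))) = Mul(-41, Add(-92, Add(Pow(2, 2), 13, Pow(Pow(2, 2), 2), Mul(Pow(2, 2), 13)))) = Mul(-41, Add(-92, Add(4, 13, Pow(4, 2), Mul(4, 13)))) = Mul(-41, Add(-92, Add(4, 13, 16, 52))) = Mul(-41, Add(-92, 85)) = Mul(-41, -7) = 287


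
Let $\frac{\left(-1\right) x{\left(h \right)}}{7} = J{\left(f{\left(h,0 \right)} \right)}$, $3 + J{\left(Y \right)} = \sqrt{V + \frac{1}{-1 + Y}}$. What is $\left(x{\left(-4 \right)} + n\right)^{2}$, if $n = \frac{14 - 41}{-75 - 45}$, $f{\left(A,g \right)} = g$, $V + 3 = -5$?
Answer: $\frac{15201}{1600} - \frac{17829 i}{20} \approx 9.5006 - 891.45 i$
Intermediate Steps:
$V = -8$ ($V = -3 - 5 = -8$)
$J{\left(Y \right)} = -3 + \sqrt{-8 + \frac{1}{-1 + Y}}$
$n = \frac{9}{40}$ ($n = - \frac{27}{-120} = \left(-27\right) \left(- \frac{1}{120}\right) = \frac{9}{40} \approx 0.225$)
$x{\left(h \right)} = 21 - 21 i$ ($x{\left(h \right)} = - 7 \left(-3 + \sqrt{\frac{9 - 0}{-1 + 0}}\right) = - 7 \left(-3 + \sqrt{\frac{9 + 0}{-1}}\right) = - 7 \left(-3 + \sqrt{\left(-1\right) 9}\right) = - 7 \left(-3 + \sqrt{-9}\right) = - 7 \left(-3 + 3 i\right) = 21 - 21 i$)
$\left(x{\left(-4 \right)} + n\right)^{2} = \left(\left(21 - 21 i\right) + \frac{9}{40}\right)^{2} = \left(\frac{849}{40} - 21 i\right)^{2}$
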